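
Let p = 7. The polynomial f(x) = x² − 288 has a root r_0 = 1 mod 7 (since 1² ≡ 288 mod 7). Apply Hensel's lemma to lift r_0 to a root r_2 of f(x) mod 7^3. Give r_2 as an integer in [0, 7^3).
r_2 = 267 (mod 343)

Hensel's recurrence: r_{i+1} = r_i − f(r_i)·(f′(r_i))^{-1} mod 7^{i+2}, with f′(x) = 2x. Iterate:
  r_0 = 1 (mod 7)
  r_1 = 22 (mod 49)
  r_2 = 267 (mod 343)
Final: r_2 = 267, and one checks f(r_2) ≡ 0 mod 7^3.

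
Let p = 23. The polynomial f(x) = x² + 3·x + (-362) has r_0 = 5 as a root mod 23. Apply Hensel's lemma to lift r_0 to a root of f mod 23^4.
r_3 = 81862 (mod 279841)

Hensel: r_{i+1} = r_i − f(r_i)·(f′(r_i))^{-1} mod 23^{i+2}, f′(x) = 2x + 3. Iterate:
  r_0 = 5 (mod 23)
  r_1 = 396 (mod 529)
  r_2 = 8860 (mod 12167)
  r_3 = 81862 (mod 279841)
Final: r = 81862 satisfies f(r) ≡ 0 mod 23^4.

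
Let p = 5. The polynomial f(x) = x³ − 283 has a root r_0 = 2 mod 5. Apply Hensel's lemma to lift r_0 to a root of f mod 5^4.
r_3 = 77 (mod 625)

Hensel: r_{i+1} = r_i − f(r_i)/f′(r_i) mod 5^{i+2}, where f′(x) = 3x². Iterate:
  r_0 = 2 (mod 5)
  r_1 = 2 (mod 25)
  r_2 = 77 (mod 125)
  r_3 = 77 (mod 625)
Final: r = 77 with f(r) ≡ 0 mod 5^4.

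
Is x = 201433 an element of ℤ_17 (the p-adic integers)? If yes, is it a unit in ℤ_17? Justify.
x ∈ ℤ_17 but not a unit; v_17(x) = 3 > 0

ℤ_17 = {x ∈ ℚ_17 : v_17(x) ≥ 0} and ℤ_17^× = {x ∈ ℤ_17 : v_17(x) = 0}. Here v_17(201433) = v_17(num) − v_17(den) = 3; compare against these criteria.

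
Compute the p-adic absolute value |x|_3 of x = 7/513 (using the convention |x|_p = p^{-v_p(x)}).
|7/513|_3 = 27

Step 1 — compute v_3(x) by factoring powers of 3 out of the numerator and denominator: v_3(7/513) = -3. Step 2 — apply |x|_p = p^{-v_p(x)} = 3^{3} = 27.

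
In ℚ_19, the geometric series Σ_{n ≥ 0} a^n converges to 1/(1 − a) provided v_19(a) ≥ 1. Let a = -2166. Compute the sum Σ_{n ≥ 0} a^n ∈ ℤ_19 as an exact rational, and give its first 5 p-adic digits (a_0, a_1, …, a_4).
Σ a^n = 1/(1 − a) = 1/2167;  first 5 digits = (1, 0, 13, 18, 16)

v_19(a) = 2 ≥ 1, so the series converges in ℤ_19 to 1/(1 − a) = 1/(1 − (-2166)) = 1/2167. Expand this rational in ℤ_19: compute digits iteratively via d_i = x_i mod 19, x_{i+1} = (x_i − d_i)/19. The first 5 digits are (1, 0, 13, 18, 16).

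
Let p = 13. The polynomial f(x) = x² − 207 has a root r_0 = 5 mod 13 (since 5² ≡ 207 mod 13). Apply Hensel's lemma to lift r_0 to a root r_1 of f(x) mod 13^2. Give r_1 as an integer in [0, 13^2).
r_1 = 57 (mod 169)

Hensel's recurrence: r_{i+1} = r_i − f(r_i)·(f′(r_i))^{-1} mod 13^{i+2}, with f′(x) = 2x. Iterate:
  r_0 = 5 (mod 13)
  r_1 = 57 (mod 169)
Final: r_1 = 57, and one checks f(r_1) ≡ 0 mod 13^2.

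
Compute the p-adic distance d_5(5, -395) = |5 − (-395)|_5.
d_5(5, -395) = 1/25

Step 1 — x − y = 5 − (-395) = 400. Step 2 — v_5(400) = 2 (factor: 400 = (5^2 · 16); the sign does not affect v_p). Step 3 — |x − y|_5 = 5^{-2} = 1/25.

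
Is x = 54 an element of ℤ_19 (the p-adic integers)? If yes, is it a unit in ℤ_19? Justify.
x ∈ ℤ_19^× (unit); v_19(x) = 0

ℤ_19 = {x ∈ ℚ_19 : v_19(x) ≥ 0} and ℤ_19^× = {x ∈ ℤ_19 : v_19(x) = 0}. Here v_19(54) = v_19(num) − v_19(den) = 0; compare against these criteria.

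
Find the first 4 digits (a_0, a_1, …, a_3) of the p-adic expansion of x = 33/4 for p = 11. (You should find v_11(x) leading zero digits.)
(a_0, …, a_3) = (0, 9, 2, 8)

v_11(33/4) = 1, so a_0 = ... = a_0 = 0. Factor out: x = 11^1 · u with u = 3/4 a unit in ℤ_11. Expand u iteratively via a_{v+i} = u_i mod 11, u_{i+1} = (u_i − a_{v+i})/11:
  u_0 = 3/4;  a_1 = 9;  u_1 = (u_0 − 9)/11 = -3/4
  u_1 = -3/4;  a_2 = 2;  u_2 = (u_1 − 2)/11 = -1/4
  u_2 = -1/4;  a_3 = 8;  u_3 = (u_2 − 8)/11 = -3/4
Digits: (0, 9, 2, 8).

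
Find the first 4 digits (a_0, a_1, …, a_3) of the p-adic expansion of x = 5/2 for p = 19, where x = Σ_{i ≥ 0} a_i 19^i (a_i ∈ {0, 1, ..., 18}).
(a_0, …, a_3) = (12, 9, 9, 9)

v_19(5/2) = 0 (numerator and denominator both coprime to 19), so x ∈ ℤ_19^×. Compute digits iteratively via a_i = x_i mod 19, x_{i+1} = (x_i − a_i)/19, with x_0 = x:
  x_0 = 5/2;  a_0 = 12;  x_1 = (x_0 − 12)/19 = -1/2
  x_1 = -1/2;  a_1 = 9;  x_2 = (x_1 − 9)/19 = -1/2
  x_2 = -1/2;  a_2 = 9;  x_3 = (x_2 − 9)/19 = -1/2
  x_3 = -1/2;  a_3 = 9;  x_4 = (x_3 − 9)/19 = -1/2
Digits: (12, 9, 9, 9).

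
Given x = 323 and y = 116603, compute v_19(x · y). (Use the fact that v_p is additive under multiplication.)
v_19(37662769) = 4

v_p(x) = 1 (factor: 323 = 19^1 · 17); v_p(y) = 3 (factor: 116603 = 19^3 · 17). Additivity: v_p(xy) = v_p(x) + v_p(y) = 1 + 3 = 4. (Direct check: xy = 37662769 = 19^4 · (289).)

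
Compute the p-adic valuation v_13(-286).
v_13(-286) = 1

v_13(n) is the largest exponent k such that 13^k divides n. Factor out: -286 = -13^1 · 22. (Sign doesn't affect v_p.) So v_13(-286) = 1.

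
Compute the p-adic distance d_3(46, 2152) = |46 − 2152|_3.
d_3(46, 2152) = 1/81

Step 1 — x − y = 46 − 2152 = -2106. Step 2 — v_3(-2106) = 4 (factor: -2106 = −(3^4 · 26); the sign does not affect v_p). Step 3 — |x − y|_3 = 3^{-4} = 1/81.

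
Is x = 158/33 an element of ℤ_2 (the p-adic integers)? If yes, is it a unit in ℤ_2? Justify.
x ∈ ℤ_2 but not a unit; v_2(x) = 1 > 0

ℤ_2 = {x ∈ ℚ_2 : v_2(x) ≥ 0} and ℤ_2^× = {x ∈ ℤ_2 : v_2(x) = 0}. Here v_2(158/33) = v_2(num) − v_2(den) = 1; compare against these criteria.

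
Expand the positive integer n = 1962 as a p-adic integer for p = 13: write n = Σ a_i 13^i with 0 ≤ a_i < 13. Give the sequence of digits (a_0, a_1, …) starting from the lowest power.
(a_0, a_1, …) = (12, 7, 11)

Repeated division by 13 gives the digits low-to-high: 1962 = 12 + 7·13^1 + 11·13^2. Digit sequence: (12, 7, 11).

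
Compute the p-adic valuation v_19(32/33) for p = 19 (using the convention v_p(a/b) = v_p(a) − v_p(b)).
v_19(32/33) = 0

Factor powers of 19 from the numerator and denominator of the reduced fraction: 32 = 19^0 · 32 and 33 = 19^0 · 33. Apply v_p(a/b) = v_p(a) − v_p(b): v_19(32/33) = 0 − 0 = 0.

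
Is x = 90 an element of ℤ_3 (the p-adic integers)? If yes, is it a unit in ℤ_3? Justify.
x ∈ ℤ_3 but not a unit; v_3(x) = 2 > 0

ℤ_3 = {x ∈ ℚ_3 : v_3(x) ≥ 0} and ℤ_3^× = {x ∈ ℤ_3 : v_3(x) = 0}. Here v_3(90) = v_3(num) − v_3(den) = 2; compare against these criteria.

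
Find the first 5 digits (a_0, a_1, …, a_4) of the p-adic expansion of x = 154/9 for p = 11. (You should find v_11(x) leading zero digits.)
(a_0, …, a_4) = (0, 4, 1, 6, 8)

v_11(154/9) = 1, so a_0 = ... = a_0 = 0. Factor out: x = 11^1 · u with u = 14/9 a unit in ℤ_11. Expand u iteratively via a_{v+i} = u_i mod 11, u_{i+1} = (u_i − a_{v+i})/11:
  u_0 = 14/9;  a_1 = 4;  u_1 = (u_0 − 4)/11 = -2/9
  u_1 = -2/9;  a_2 = 1;  u_2 = (u_1 − 1)/11 = -1/9
  u_2 = -1/9;  a_3 = 6;  u_3 = (u_2 − 6)/11 = -5/9
  u_3 = -5/9;  a_4 = 8;  u_4 = (u_3 − 8)/11 = -7/9
Digits: (0, 4, 1, 6, 8).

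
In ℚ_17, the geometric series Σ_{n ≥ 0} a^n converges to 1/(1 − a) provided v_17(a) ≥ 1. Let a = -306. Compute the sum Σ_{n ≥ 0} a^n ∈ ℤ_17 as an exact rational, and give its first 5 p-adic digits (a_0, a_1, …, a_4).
Σ a^n = 1/(1 − a) = 1/307;  first 5 digits = (1, 16, 16, 0, 16)

v_17(a) = 1 ≥ 1, so the series converges in ℤ_17 to 1/(1 − a) = 1/(1 − (-306)) = 1/307. Expand this rational in ℤ_17: compute digits iteratively via d_i = x_i mod 17, x_{i+1} = (x_i − d_i)/17. The first 5 digits are (1, 16, 16, 0, 16).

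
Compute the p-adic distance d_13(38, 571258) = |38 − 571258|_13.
d_13(38, 571258) = 1/28561

Step 1 — x − y = 38 − 571258 = -571220. Step 2 — v_13(-571220) = 4 (factor: -571220 = −(13^4 · 20); the sign does not affect v_p). Step 3 — |x − y|_13 = 13^{-4} = 1/28561.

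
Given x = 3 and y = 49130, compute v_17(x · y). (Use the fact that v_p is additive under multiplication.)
v_17(147390) = 3

v_p(x) = 0 (factor: 3 = 17^0 · 3); v_p(y) = 3 (factor: 49130 = 17^3 · 10). Additivity: v_p(xy) = v_p(x) + v_p(y) = 0 + 3 = 3. (Direct check: xy = 147390 = 17^3 · (30).)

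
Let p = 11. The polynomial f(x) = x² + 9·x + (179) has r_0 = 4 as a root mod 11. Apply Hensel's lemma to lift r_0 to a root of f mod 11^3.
r_2 = 510 (mod 1331)

Hensel: r_{i+1} = r_i − f(r_i)·(f′(r_i))^{-1} mod 11^{i+2}, f′(x) = 2x + 9. Iterate:
  r_0 = 4 (mod 11)
  r_1 = 26 (mod 121)
  r_2 = 510 (mod 1331)
Final: r = 510 satisfies f(r) ≡ 0 mod 11^3.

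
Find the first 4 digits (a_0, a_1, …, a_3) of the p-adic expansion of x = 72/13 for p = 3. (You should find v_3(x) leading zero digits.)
(a_0, …, a_3) = (0, 0, 2, 0)

v_3(72/13) = 2, so a_0 = ... = a_1 = 0. Factor out: x = 3^2 · u with u = 8/13 a unit in ℤ_3. Expand u iteratively via a_{v+i} = u_i mod 3, u_{i+1} = (u_i − a_{v+i})/3:
  u_0 = 8/13;  a_2 = 2;  u_1 = (u_0 − 2)/3 = -6/13
  u_1 = -6/13;  a_3 = 0;  u_2 = (u_1 − 0)/3 = -2/13
Digits: (0, 0, 2, 0).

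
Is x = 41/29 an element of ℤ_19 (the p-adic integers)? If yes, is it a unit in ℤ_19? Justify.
x ∈ ℤ_19^× (unit); v_19(x) = 0

ℤ_19 = {x ∈ ℚ_19 : v_19(x) ≥ 0} and ℤ_19^× = {x ∈ ℤ_19 : v_19(x) = 0}. Here v_19(41/29) = v_19(num) − v_19(den) = 0; compare against these criteria.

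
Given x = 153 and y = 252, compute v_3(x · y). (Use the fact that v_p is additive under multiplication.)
v_3(38556) = 4

v_p(x) = 2 (factor: 153 = 3^2 · 17); v_p(y) = 2 (factor: 252 = 3^2 · 28). Additivity: v_p(xy) = v_p(x) + v_p(y) = 2 + 2 = 4. (Direct check: xy = 38556 = 3^4 · (476).)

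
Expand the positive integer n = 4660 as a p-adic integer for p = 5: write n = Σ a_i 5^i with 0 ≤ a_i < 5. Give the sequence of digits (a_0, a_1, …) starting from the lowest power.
(a_0, a_1, …) = (0, 2, 1, 2, 2, 1)

Repeated division by 5 gives the digits low-to-high: 4660 = 2·5^1 + 1·5^2 + 2·5^3 + 2·5^4 + 1·5^5. Digit sequence: (0, 2, 1, 2, 2, 1).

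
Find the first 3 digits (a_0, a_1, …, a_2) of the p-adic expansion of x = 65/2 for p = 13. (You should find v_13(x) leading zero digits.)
(a_0, …, a_2) = (0, 9, 6)

v_13(65/2) = 1, so a_0 = ... = a_0 = 0. Factor out: x = 13^1 · u with u = 5/2 a unit in ℤ_13. Expand u iteratively via a_{v+i} = u_i mod 13, u_{i+1} = (u_i − a_{v+i})/13:
  u_0 = 5/2;  a_1 = 9;  u_1 = (u_0 − 9)/13 = -1/2
  u_1 = -1/2;  a_2 = 6;  u_2 = (u_1 − 6)/13 = -1/2
Digits: (0, 9, 6).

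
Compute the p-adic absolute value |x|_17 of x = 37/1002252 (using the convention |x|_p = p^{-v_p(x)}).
|37/1002252|_17 = 83521

Step 1 — compute v_17(x) by factoring powers of 17 out of the numerator and denominator: v_17(37/1002252) = -4. Step 2 — apply |x|_p = p^{-v_p(x)} = 17^{4} = 83521.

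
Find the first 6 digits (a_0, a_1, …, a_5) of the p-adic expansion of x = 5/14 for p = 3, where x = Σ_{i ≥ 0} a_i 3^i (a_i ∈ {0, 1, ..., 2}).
(a_0, …, a_5) = (1, 0, 1, 2, 2, 1)

v_3(5/14) = 0 (numerator and denominator both coprime to 3), so x ∈ ℤ_3^×. Compute digits iteratively via a_i = x_i mod 3, x_{i+1} = (x_i − a_i)/3, with x_0 = x:
  x_0 = 5/14;  a_0 = 1;  x_1 = (x_0 − 1)/3 = -3/14
  x_1 = -3/14;  a_1 = 0;  x_2 = (x_1 − 0)/3 = -1/14
  x_2 = -1/14;  a_2 = 1;  x_3 = (x_2 − 1)/3 = -5/14
  x_3 = -5/14;  a_3 = 2;  x_4 = (x_3 − 2)/3 = -11/14
  x_4 = -11/14;  a_4 = 2;  x_5 = (x_4 − 2)/3 = -13/14
  x_5 = -13/14;  a_5 = 1;  x_6 = (x_5 − 1)/3 = -9/14
Digits: (1, 0, 1, 2, 2, 1).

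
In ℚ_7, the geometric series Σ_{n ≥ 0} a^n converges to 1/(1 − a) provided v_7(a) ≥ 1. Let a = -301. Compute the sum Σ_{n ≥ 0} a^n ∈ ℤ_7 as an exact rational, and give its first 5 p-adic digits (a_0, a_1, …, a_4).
Σ a^n = 1/(1 − a) = 1/302;  first 5 digits = (1, 6, 1, 3, 6)

v_7(a) = 1 ≥ 1, so the series converges in ℤ_7 to 1/(1 − a) = 1/(1 − (-301)) = 1/302. Expand this rational in ℤ_7: compute digits iteratively via d_i = x_i mod 7, x_{i+1} = (x_i − d_i)/7. The first 5 digits are (1, 6, 1, 3, 6).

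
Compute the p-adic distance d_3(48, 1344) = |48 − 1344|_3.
d_3(48, 1344) = 1/81

Step 1 — x − y = 48 − 1344 = -1296. Step 2 — v_3(-1296) = 4 (factor: -1296 = −(3^4 · 16); the sign does not affect v_p). Step 3 — |x − y|_3 = 3^{-4} = 1/81.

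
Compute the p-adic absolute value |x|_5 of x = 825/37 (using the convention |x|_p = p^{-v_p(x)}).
|825/37|_5 = 1/25

Step 1 — compute v_5(x) by factoring powers of 5 out of the numerator and denominator: v_5(825/37) = 2. Step 2 — apply |x|_p = p^{-v_p(x)} = 5^{-2} = 1/25.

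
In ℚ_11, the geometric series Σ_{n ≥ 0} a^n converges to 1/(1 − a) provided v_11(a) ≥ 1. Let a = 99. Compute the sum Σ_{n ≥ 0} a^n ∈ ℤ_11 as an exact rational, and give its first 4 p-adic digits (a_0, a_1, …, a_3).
Σ a^n = 1/(1 − a) = -1/98;  first 4 digits = (1, 9, 4, 10)

v_11(a) = 1 ≥ 1, so the series converges in ℤ_11 to 1/(1 − a) = 1/(1 − 99) = -1/98. Expand this rational in ℤ_11: compute digits iteratively via d_i = x_i mod 11, x_{i+1} = (x_i − d_i)/11. The first 4 digits are (1, 9, 4, 10).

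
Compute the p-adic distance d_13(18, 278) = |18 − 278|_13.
d_13(18, 278) = 1/13

Step 1 — x − y = 18 − 278 = -260. Step 2 — v_13(-260) = 1 (factor: -260 = −(13^1 · 20); the sign does not affect v_p). Step 3 — |x − y|_13 = 13^{-1} = 1/13.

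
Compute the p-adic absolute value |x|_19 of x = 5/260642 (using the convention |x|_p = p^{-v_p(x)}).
|5/260642|_19 = 130321

Step 1 — compute v_19(x) by factoring powers of 19 out of the numerator and denominator: v_19(5/260642) = -4. Step 2 — apply |x|_p = p^{-v_p(x)} = 19^{4} = 130321.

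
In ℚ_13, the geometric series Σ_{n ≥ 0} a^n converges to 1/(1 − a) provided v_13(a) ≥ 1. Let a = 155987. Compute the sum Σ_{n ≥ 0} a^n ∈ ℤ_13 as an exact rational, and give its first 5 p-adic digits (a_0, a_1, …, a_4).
Σ a^n = 1/(1 − a) = -1/155986;  first 5 digits = (1, 0, 0, 6, 5)

v_13(a) = 3 ≥ 1, so the series converges in ℤ_13 to 1/(1 − a) = 1/(1 − 155987) = -1/155986. Expand this rational in ℤ_13: compute digits iteratively via d_i = x_i mod 13, x_{i+1} = (x_i − d_i)/13. The first 5 digits are (1, 0, 0, 6, 5).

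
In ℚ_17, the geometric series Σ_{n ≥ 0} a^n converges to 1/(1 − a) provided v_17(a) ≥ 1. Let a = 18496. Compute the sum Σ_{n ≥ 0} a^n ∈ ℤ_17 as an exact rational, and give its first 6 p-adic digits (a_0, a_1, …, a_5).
Σ a^n = 1/(1 − a) = -1/18495;  first 6 digits = (1, 0, 13, 3, 16, 2)

v_17(a) = 2 ≥ 1, so the series converges in ℤ_17 to 1/(1 − a) = 1/(1 − 18496) = -1/18495. Expand this rational in ℤ_17: compute digits iteratively via d_i = x_i mod 17, x_{i+1} = (x_i − d_i)/17. The first 6 digits are (1, 0, 13, 3, 16, 2).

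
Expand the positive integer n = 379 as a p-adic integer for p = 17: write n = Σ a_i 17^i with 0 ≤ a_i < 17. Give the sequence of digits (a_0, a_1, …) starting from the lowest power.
(a_0, a_1, …) = (5, 5, 1)

Repeated division by 17 gives the digits low-to-high: 379 = 5 + 5·17^1 + 1·17^2. Digit sequence: (5, 5, 1).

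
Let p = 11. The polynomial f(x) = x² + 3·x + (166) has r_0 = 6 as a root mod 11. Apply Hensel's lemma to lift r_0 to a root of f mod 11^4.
r_3 = 9994 (mod 14641)

Hensel: r_{i+1} = r_i − f(r_i)·(f′(r_i))^{-1} mod 11^{i+2}, f′(x) = 2x + 3. Iterate:
  r_0 = 6 (mod 11)
  r_1 = 72 (mod 121)
  r_2 = 677 (mod 1331)
  r_3 = 9994 (mod 14641)
Final: r = 9994 satisfies f(r) ≡ 0 mod 11^4.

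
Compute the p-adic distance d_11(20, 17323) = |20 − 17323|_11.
d_11(20, 17323) = 1/1331

Step 1 — x − y = 20 − 17323 = -17303. Step 2 — v_11(-17303) = 3 (factor: -17303 = −(11^3 · 13); the sign does not affect v_p). Step 3 — |x − y|_11 = 11^{-3} = 1/1331.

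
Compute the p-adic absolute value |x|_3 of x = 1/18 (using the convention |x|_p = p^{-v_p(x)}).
|1/18|_3 = 9

Step 1 — compute v_3(x) by factoring powers of 3 out of the numerator and denominator: v_3(1/18) = -2. Step 2 — apply |x|_p = p^{-v_p(x)} = 3^{2} = 9.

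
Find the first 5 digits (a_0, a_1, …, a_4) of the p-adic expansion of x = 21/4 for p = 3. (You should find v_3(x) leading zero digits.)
(a_0, …, a_4) = (0, 1, 1, 2, 0)

v_3(21/4) = 1, so a_0 = ... = a_0 = 0. Factor out: x = 3^1 · u with u = 7/4 a unit in ℤ_3. Expand u iteratively via a_{v+i} = u_i mod 3, u_{i+1} = (u_i − a_{v+i})/3:
  u_0 = 7/4;  a_1 = 1;  u_1 = (u_0 − 1)/3 = 1/4
  u_1 = 1/4;  a_2 = 1;  u_2 = (u_1 − 1)/3 = -1/4
  u_2 = -1/4;  a_3 = 2;  u_3 = (u_2 − 2)/3 = -3/4
  u_3 = -3/4;  a_4 = 0;  u_4 = (u_3 − 0)/3 = -1/4
Digits: (0, 1, 1, 2, 0).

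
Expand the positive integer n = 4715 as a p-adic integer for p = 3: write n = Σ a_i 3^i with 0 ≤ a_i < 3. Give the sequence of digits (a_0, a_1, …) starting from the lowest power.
(a_0, a_1, …) = (2, 2, 1, 0, 1, 1, 0, 2)

Repeated division by 3 gives the digits low-to-high: 4715 = 2 + 2·3^1 + 1·3^2 + 1·3^4 + 1·3^5 + 2·3^7. Digit sequence: (2, 2, 1, 0, 1, 1, 0, 2).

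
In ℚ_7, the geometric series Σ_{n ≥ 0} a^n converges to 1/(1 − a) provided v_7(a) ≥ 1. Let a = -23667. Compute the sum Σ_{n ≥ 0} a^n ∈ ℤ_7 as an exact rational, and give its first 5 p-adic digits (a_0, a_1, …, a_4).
Σ a^n = 1/(1 − a) = 1/23668;  first 5 digits = (1, 0, 0, 1, 4)

v_7(a) = 3 ≥ 1, so the series converges in ℤ_7 to 1/(1 − a) = 1/(1 − (-23667)) = 1/23668. Expand this rational in ℤ_7: compute digits iteratively via d_i = x_i mod 7, x_{i+1} = (x_i − d_i)/7. The first 5 digits are (1, 0, 0, 1, 4).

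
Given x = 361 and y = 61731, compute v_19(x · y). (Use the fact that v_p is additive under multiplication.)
v_19(22284891) = 5

v_p(x) = 2 (factor: 361 = 19^2 · 1); v_p(y) = 3 (factor: 61731 = 19^3 · 9). Additivity: v_p(xy) = v_p(x) + v_p(y) = 2 + 3 = 5. (Direct check: xy = 22284891 = 19^5 · (9).)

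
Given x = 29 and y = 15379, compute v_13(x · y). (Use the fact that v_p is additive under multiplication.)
v_13(445991) = 3

v_p(x) = 0 (factor: 29 = 13^0 · 29); v_p(y) = 3 (factor: 15379 = 13^3 · 7). Additivity: v_p(xy) = v_p(x) + v_p(y) = 0 + 3 = 3. (Direct check: xy = 445991 = 13^3 · (203).)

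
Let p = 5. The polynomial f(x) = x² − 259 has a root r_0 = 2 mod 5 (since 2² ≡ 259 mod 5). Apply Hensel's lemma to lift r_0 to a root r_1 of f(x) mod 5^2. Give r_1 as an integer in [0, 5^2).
r_1 = 22 (mod 25)

Hensel's recurrence: r_{i+1} = r_i − f(r_i)·(f′(r_i))^{-1} mod 5^{i+2}, with f′(x) = 2x. Iterate:
  r_0 = 2 (mod 5)
  r_1 = 22 (mod 25)
Final: r_1 = 22, and one checks f(r_1) ≡ 0 mod 5^2.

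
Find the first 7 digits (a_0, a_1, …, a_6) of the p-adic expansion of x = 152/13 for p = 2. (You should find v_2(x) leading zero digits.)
(a_0, …, a_6) = (0, 0, 0, 1, 1, 1, 1)

v_2(152/13) = 3, so a_0 = ... = a_2 = 0. Factor out: x = 2^3 · u with u = 19/13 a unit in ℤ_2. Expand u iteratively via a_{v+i} = u_i mod 2, u_{i+1} = (u_i − a_{v+i})/2:
  u_0 = 19/13;  a_3 = 1;  u_1 = (u_0 − 1)/2 = 3/13
  u_1 = 3/13;  a_4 = 1;  u_2 = (u_1 − 1)/2 = -5/13
  u_2 = -5/13;  a_5 = 1;  u_3 = (u_2 − 1)/2 = -9/13
  u_3 = -9/13;  a_6 = 1;  u_4 = (u_3 − 1)/2 = -11/13
Digits: (0, 0, 0, 1, 1, 1, 1).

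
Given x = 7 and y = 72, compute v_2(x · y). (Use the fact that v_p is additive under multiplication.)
v_2(504) = 3

v_p(x) = 0 (factor: 7 = 2^0 · 7); v_p(y) = 3 (factor: 72 = 2^3 · 9). Additivity: v_p(xy) = v_p(x) + v_p(y) = 0 + 3 = 3. (Direct check: xy = 504 = 2^3 · (63).)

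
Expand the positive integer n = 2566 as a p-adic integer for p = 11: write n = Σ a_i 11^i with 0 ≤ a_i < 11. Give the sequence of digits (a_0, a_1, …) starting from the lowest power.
(a_0, a_1, …) = (3, 2, 10, 1)

Repeated division by 11 gives the digits low-to-high: 2566 = 3 + 2·11^1 + 10·11^2 + 1·11^3. Digit sequence: (3, 2, 10, 1).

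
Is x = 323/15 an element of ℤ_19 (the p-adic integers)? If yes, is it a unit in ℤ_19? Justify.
x ∈ ℤ_19 but not a unit; v_19(x) = 1 > 0

ℤ_19 = {x ∈ ℚ_19 : v_19(x) ≥ 0} and ℤ_19^× = {x ∈ ℤ_19 : v_19(x) = 0}. Here v_19(323/15) = v_19(num) − v_19(den) = 1; compare against these criteria.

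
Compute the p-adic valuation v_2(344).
v_2(344) = 3

v_2(n) is the largest exponent k such that 2^k divides n. Factor out: 344 = 2^3 · 43. (Sign doesn't affect v_p.) So v_2(344) = 3.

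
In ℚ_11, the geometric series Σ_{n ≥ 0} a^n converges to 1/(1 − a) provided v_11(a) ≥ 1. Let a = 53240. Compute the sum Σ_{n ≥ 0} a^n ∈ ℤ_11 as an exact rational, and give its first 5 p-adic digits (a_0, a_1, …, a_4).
Σ a^n = 1/(1 − a) = -1/53239;  first 5 digits = (1, 0, 0, 7, 3)

v_11(a) = 3 ≥ 1, so the series converges in ℤ_11 to 1/(1 − a) = 1/(1 − 53240) = -1/53239. Expand this rational in ℤ_11: compute digits iteratively via d_i = x_i mod 11, x_{i+1} = (x_i − d_i)/11. The first 5 digits are (1, 0, 0, 7, 3).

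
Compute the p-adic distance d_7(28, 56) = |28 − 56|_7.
d_7(28, 56) = 1/7

Step 1 — x − y = 28 − 56 = -28. Step 2 — v_7(-28) = 1 (factor: -28 = −(7^1 · 4); the sign does not affect v_p). Step 3 — |x − y|_7 = 7^{-1} = 1/7.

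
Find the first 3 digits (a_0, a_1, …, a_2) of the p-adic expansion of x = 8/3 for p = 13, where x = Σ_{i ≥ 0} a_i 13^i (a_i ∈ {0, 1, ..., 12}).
(a_0, …, a_2) = (7, 4, 4)

v_13(8/3) = 0 (numerator and denominator both coprime to 13), so x ∈ ℤ_13^×. Compute digits iteratively via a_i = x_i mod 13, x_{i+1} = (x_i − a_i)/13, with x_0 = x:
  x_0 = 8/3;  a_0 = 7;  x_1 = (x_0 − 7)/13 = -1/3
  x_1 = -1/3;  a_1 = 4;  x_2 = (x_1 − 4)/13 = -1/3
  x_2 = -1/3;  a_2 = 4;  x_3 = (x_2 − 4)/13 = -1/3
Digits: (7, 4, 4).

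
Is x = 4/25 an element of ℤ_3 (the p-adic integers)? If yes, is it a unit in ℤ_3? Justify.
x ∈ ℤ_3^× (unit); v_3(x) = 0

ℤ_3 = {x ∈ ℚ_3 : v_3(x) ≥ 0} and ℤ_3^× = {x ∈ ℤ_3 : v_3(x) = 0}. Here v_3(4/25) = v_3(num) − v_3(den) = 0; compare against these criteria.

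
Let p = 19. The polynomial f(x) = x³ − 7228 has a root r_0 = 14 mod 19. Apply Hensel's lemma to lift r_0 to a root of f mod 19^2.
r_1 = 223 (mod 361)

Hensel: r_{i+1} = r_i − f(r_i)/f′(r_i) mod 19^{i+2}, where f′(x) = 3x². Iterate:
  r_0 = 14 (mod 19)
  r_1 = 223 (mod 361)
Final: r = 223 with f(r) ≡ 0 mod 19^2.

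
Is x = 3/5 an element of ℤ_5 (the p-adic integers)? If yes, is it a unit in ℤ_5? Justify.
x ∉ ℤ_5 (v_5(x) = -1 < 0)

ℤ_5 = {x ∈ ℚ_5 : v_5(x) ≥ 0} and ℤ_5^× = {x ∈ ℤ_5 : v_5(x) = 0}. Here v_5(3/5) = v_5(num) − v_5(den) = -1; compare against these criteria.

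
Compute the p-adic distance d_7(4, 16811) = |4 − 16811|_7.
d_7(4, 16811) = 1/16807

Step 1 — x − y = 4 − 16811 = -16807. Step 2 — v_7(-16807) = 5 (factor: -16807 = −(7^5 · 1); the sign does not affect v_p). Step 3 — |x − y|_7 = 7^{-5} = 1/16807.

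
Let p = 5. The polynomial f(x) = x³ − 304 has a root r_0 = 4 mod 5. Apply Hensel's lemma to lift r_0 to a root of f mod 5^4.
r_3 = 159 (mod 625)

Hensel: r_{i+1} = r_i − f(r_i)/f′(r_i) mod 5^{i+2}, where f′(x) = 3x². Iterate:
  r_0 = 4 (mod 5)
  r_1 = 9 (mod 25)
  r_2 = 34 (mod 125)
  r_3 = 159 (mod 625)
Final: r = 159 with f(r) ≡ 0 mod 5^4.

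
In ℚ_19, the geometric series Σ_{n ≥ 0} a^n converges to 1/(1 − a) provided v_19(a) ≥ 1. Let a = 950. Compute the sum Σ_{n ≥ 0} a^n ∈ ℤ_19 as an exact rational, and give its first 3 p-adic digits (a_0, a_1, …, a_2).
Σ a^n = 1/(1 − a) = -1/949;  first 3 digits = (1, 12, 13)

v_19(a) = 1 ≥ 1, so the series converges in ℤ_19 to 1/(1 − a) = 1/(1 − 950) = -1/949. Expand this rational in ℤ_19: compute digits iteratively via d_i = x_i mod 19, x_{i+1} = (x_i − d_i)/19. The first 3 digits are (1, 12, 13).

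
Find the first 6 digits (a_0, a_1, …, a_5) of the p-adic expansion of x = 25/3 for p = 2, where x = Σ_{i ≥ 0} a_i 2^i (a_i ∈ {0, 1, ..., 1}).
(a_0, …, a_5) = (1, 1, 0, 0, 1, 1)

v_2(25/3) = 0 (numerator and denominator both coprime to 2), so x ∈ ℤ_2^×. Compute digits iteratively via a_i = x_i mod 2, x_{i+1} = (x_i − a_i)/2, with x_0 = x:
  x_0 = 25/3;  a_0 = 1;  x_1 = (x_0 − 1)/2 = 11/3
  x_1 = 11/3;  a_1 = 1;  x_2 = (x_1 − 1)/2 = 4/3
  x_2 = 4/3;  a_2 = 0;  x_3 = (x_2 − 0)/2 = 2/3
  x_3 = 2/3;  a_3 = 0;  x_4 = (x_3 − 0)/2 = 1/3
  x_4 = 1/3;  a_4 = 1;  x_5 = (x_4 − 1)/2 = -1/3
  x_5 = -1/3;  a_5 = 1;  x_6 = (x_5 − 1)/2 = -2/3
Digits: (1, 1, 0, 0, 1, 1).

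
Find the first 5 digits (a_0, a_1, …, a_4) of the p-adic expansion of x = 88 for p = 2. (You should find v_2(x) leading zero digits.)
(a_0, …, a_4) = (0, 0, 0, 1, 1)

v_2(88) = 3, so a_0 = ... = a_2 = 0. Factor out: x = 2^3 · u with u = 11 a unit in ℤ_2. Expand u iteratively via a_{v+i} = u_i mod 2, u_{i+1} = (u_i − a_{v+i})/2:
  u_0 = 11;  a_3 = 1;  u_1 = (u_0 − 1)/2 = 5
  u_1 = 5;  a_4 = 1;  u_2 = (u_1 − 1)/2 = 2
Digits: (0, 0, 0, 1, 1).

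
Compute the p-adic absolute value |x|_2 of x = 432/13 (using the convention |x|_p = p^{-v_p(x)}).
|432/13|_2 = 1/16

Step 1 — compute v_2(x) by factoring powers of 2 out of the numerator and denominator: v_2(432/13) = 4. Step 2 — apply |x|_p = p^{-v_p(x)} = 2^{-4} = 1/16.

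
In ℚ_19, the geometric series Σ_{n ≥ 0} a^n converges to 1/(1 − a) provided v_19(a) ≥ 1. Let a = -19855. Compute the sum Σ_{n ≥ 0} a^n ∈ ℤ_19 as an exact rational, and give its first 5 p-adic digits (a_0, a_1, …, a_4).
Σ a^n = 1/(1 − a) = 1/19856;  first 5 digits = (1, 0, 2, 16, 3)

v_19(a) = 2 ≥ 1, so the series converges in ℤ_19 to 1/(1 − a) = 1/(1 − (-19855)) = 1/19856. Expand this rational in ℤ_19: compute digits iteratively via d_i = x_i mod 19, x_{i+1} = (x_i − d_i)/19. The first 5 digits are (1, 0, 2, 16, 3).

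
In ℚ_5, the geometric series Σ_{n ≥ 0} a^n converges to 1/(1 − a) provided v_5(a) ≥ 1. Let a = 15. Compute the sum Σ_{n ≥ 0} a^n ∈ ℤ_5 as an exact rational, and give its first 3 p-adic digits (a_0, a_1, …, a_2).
Σ a^n = 1/(1 − a) = -1/14;  first 3 digits = (1, 3, 4)

v_5(a) = 1 ≥ 1, so the series converges in ℤ_5 to 1/(1 − a) = 1/(1 − 15) = -1/14. Expand this rational in ℤ_5: compute digits iteratively via d_i = x_i mod 5, x_{i+1} = (x_i − d_i)/5. The first 3 digits are (1, 3, 4).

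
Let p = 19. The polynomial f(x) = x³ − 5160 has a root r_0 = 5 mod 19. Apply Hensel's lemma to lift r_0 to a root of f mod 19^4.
r_3 = 1829 (mod 130321)

Hensel: r_{i+1} = r_i − f(r_i)/f′(r_i) mod 19^{i+2}, where f′(x) = 3x². Iterate:
  r_0 = 5 (mod 19)
  r_1 = 24 (mod 361)
  r_2 = 1829 (mod 6859)
  r_3 = 1829 (mod 130321)
Final: r = 1829 with f(r) ≡ 0 mod 19^4.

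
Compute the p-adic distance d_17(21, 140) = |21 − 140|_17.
d_17(21, 140) = 1/17

Step 1 — x − y = 21 − 140 = -119. Step 2 — v_17(-119) = 1 (factor: -119 = −(17^1 · 7); the sign does not affect v_p). Step 3 — |x − y|_17 = 17^{-1} = 1/17.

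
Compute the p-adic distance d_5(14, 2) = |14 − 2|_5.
d_5(14, 2) = 1

Step 1 — x − y = 14 − 2 = 12. Step 2 — v_5(12) = 0 (factor: 12 = (5^0 · 12); the sign does not affect v_p). Step 3 — |x − y|_5 = 5^{0} = 1.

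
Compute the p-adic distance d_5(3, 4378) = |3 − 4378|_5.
d_5(3, 4378) = 1/625

Step 1 — x − y = 3 − 4378 = -4375. Step 2 — v_5(-4375) = 4 (factor: -4375 = −(5^4 · 7); the sign does not affect v_p). Step 3 — |x − y|_5 = 5^{-4} = 1/625.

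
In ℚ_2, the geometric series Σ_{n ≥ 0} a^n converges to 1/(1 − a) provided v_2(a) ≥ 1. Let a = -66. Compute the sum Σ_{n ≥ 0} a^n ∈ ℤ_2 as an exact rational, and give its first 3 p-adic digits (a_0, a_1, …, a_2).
Σ a^n = 1/(1 − a) = 1/67;  first 3 digits = (1, 1, 0)

v_2(a) = 1 ≥ 1, so the series converges in ℤ_2 to 1/(1 − a) = 1/(1 − (-66)) = 1/67. Expand this rational in ℤ_2: compute digits iteratively via d_i = x_i mod 2, x_{i+1} = (x_i − d_i)/2. The first 3 digits are (1, 1, 0).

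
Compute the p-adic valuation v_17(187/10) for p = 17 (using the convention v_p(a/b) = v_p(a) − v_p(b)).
v_17(187/10) = 1

Factor powers of 17 from the numerator and denominator of the reduced fraction: 187 = 17^1 · 11 and 10 = 17^0 · 10. Apply v_p(a/b) = v_p(a) − v_p(b): v_17(187/10) = 1 − 0 = 1.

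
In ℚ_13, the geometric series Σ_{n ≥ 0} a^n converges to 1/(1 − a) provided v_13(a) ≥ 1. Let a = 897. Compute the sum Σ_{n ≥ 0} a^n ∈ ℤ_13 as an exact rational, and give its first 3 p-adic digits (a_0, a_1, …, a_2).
Σ a^n = 1/(1 − a) = -1/896;  first 3 digits = (1, 4, 8)

v_13(a) = 1 ≥ 1, so the series converges in ℤ_13 to 1/(1 − a) = 1/(1 − 897) = -1/896. Expand this rational in ℤ_13: compute digits iteratively via d_i = x_i mod 13, x_{i+1} = (x_i − d_i)/13. The first 3 digits are (1, 4, 8).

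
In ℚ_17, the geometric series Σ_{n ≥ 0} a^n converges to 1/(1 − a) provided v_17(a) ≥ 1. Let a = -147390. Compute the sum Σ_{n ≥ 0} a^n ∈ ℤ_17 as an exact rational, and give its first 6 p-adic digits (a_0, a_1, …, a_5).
Σ a^n = 1/(1 − a) = 1/147391;  first 6 digits = (1, 0, 0, 4, 15, 16)

v_17(a) = 3 ≥ 1, so the series converges in ℤ_17 to 1/(1 − a) = 1/(1 − (-147390)) = 1/147391. Expand this rational in ℤ_17: compute digits iteratively via d_i = x_i mod 17, x_{i+1} = (x_i − d_i)/17. The first 6 digits are (1, 0, 0, 4, 15, 16).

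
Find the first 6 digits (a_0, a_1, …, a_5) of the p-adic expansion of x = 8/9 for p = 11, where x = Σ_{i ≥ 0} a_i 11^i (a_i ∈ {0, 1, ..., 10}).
(a_0, …, a_5) = (7, 8, 9, 4, 2, 1)

v_11(8/9) = 0 (numerator and denominator both coprime to 11), so x ∈ ℤ_11^×. Compute digits iteratively via a_i = x_i mod 11, x_{i+1} = (x_i − a_i)/11, with x_0 = x:
  x_0 = 8/9;  a_0 = 7;  x_1 = (x_0 − 7)/11 = -5/9
  x_1 = -5/9;  a_1 = 8;  x_2 = (x_1 − 8)/11 = -7/9
  x_2 = -7/9;  a_2 = 9;  x_3 = (x_2 − 9)/11 = -8/9
  x_3 = -8/9;  a_3 = 4;  x_4 = (x_3 − 4)/11 = -4/9
  x_4 = -4/9;  a_4 = 2;  x_5 = (x_4 − 2)/11 = -2/9
  x_5 = -2/9;  a_5 = 1;  x_6 = (x_5 − 1)/11 = -1/9
Digits: (7, 8, 9, 4, 2, 1).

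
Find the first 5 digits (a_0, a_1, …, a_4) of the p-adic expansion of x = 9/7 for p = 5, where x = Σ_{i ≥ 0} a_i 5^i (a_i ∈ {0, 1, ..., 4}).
(a_0, …, a_4) = (2, 2, 1, 4, 2)

v_5(9/7) = 0 (numerator and denominator both coprime to 5), so x ∈ ℤ_5^×. Compute digits iteratively via a_i = x_i mod 5, x_{i+1} = (x_i − a_i)/5, with x_0 = x:
  x_0 = 9/7;  a_0 = 2;  x_1 = (x_0 − 2)/5 = -1/7
  x_1 = -1/7;  a_1 = 2;  x_2 = (x_1 − 2)/5 = -3/7
  x_2 = -3/7;  a_2 = 1;  x_3 = (x_2 − 1)/5 = -2/7
  x_3 = -2/7;  a_3 = 4;  x_4 = (x_3 − 4)/5 = -6/7
  x_4 = -6/7;  a_4 = 2;  x_5 = (x_4 − 2)/5 = -4/7
Digits: (2, 2, 1, 4, 2).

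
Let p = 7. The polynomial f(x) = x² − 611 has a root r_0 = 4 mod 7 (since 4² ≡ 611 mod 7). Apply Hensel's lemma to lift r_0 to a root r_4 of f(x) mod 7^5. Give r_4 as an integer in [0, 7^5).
r_4 = 16622 (mod 16807)

Hensel's recurrence: r_{i+1} = r_i − f(r_i)·(f′(r_i))^{-1} mod 7^{i+2}, with f′(x) = 2x. Iterate:
  r_0 = 4 (mod 7)
  r_1 = 11 (mod 49)
  r_2 = 158 (mod 343)
  r_3 = 2216 (mod 2401)
  r_4 = 16622 (mod 16807)
Final: r_4 = 16622, and one checks f(r_4) ≡ 0 mod 7^5.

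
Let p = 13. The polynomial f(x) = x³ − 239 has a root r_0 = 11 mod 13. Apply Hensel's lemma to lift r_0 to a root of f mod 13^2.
r_1 = 89 (mod 169)

Hensel: r_{i+1} = r_i − f(r_i)/f′(r_i) mod 13^{i+2}, where f′(x) = 3x². Iterate:
  r_0 = 11 (mod 13)
  r_1 = 89 (mod 169)
Final: r = 89 with f(r) ≡ 0 mod 13^2.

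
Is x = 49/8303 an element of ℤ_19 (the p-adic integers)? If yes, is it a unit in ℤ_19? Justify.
x ∉ ℤ_19 (v_19(x) = -2 < 0)

ℤ_19 = {x ∈ ℚ_19 : v_19(x) ≥ 0} and ℤ_19^× = {x ∈ ℤ_19 : v_19(x) = 0}. Here v_19(49/8303) = v_19(num) − v_19(den) = -2; compare against these criteria.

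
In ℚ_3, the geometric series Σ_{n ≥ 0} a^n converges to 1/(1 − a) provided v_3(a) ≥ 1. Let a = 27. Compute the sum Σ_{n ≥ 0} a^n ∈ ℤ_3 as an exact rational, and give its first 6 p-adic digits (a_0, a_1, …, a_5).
Σ a^n = 1/(1 − a) = -1/26;  first 6 digits = (1, 0, 0, 1, 0, 0)

v_3(a) = 3 ≥ 1, so the series converges in ℤ_3 to 1/(1 − a) = 1/(1 − 27) = -1/26. Expand this rational in ℤ_3: compute digits iteratively via d_i = x_i mod 3, x_{i+1} = (x_i − d_i)/3. The first 6 digits are (1, 0, 0, 1, 0, 0).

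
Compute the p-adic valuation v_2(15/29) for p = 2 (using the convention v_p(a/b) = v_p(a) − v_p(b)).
v_2(15/29) = 0

Factor powers of 2 from the numerator and denominator of the reduced fraction: 15 = 2^0 · 15 and 29 = 2^0 · 29. Apply v_p(a/b) = v_p(a) − v_p(b): v_2(15/29) = 0 − 0 = 0.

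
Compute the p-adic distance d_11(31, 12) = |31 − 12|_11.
d_11(31, 12) = 1

Step 1 — x − y = 31 − 12 = 19. Step 2 — v_11(19) = 0 (factor: 19 = (11^0 · 19); the sign does not affect v_p). Step 3 — |x − y|_11 = 11^{0} = 1.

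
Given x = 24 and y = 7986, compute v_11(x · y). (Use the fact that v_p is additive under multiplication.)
v_11(191664) = 3

v_p(x) = 0 (factor: 24 = 11^0 · 24); v_p(y) = 3 (factor: 7986 = 11^3 · 6). Additivity: v_p(xy) = v_p(x) + v_p(y) = 0 + 3 = 3. (Direct check: xy = 191664 = 11^3 · (144).)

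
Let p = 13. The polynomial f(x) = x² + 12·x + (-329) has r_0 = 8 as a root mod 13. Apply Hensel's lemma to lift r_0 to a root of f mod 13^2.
r_1 = 8 (mod 169)

Hensel: r_{i+1} = r_i − f(r_i)·(f′(r_i))^{-1} mod 13^{i+2}, f′(x) = 2x + 12. Iterate:
  r_0 = 8 (mod 13)
  r_1 = 8 (mod 169)
Final: r = 8 satisfies f(r) ≡ 0 mod 13^2.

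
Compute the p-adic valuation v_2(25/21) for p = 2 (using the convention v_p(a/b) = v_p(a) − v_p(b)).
v_2(25/21) = 0

Factor powers of 2 from the numerator and denominator of the reduced fraction: 25 = 2^0 · 25 and 21 = 2^0 · 21. Apply v_p(a/b) = v_p(a) − v_p(b): v_2(25/21) = 0 − 0 = 0.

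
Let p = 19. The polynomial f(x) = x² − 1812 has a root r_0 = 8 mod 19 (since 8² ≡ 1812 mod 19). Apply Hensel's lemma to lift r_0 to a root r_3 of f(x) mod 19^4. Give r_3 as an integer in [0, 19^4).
r_3 = 123128 (mod 130321)

Hensel's recurrence: r_{i+1} = r_i − f(r_i)·(f′(r_i))^{-1} mod 19^{i+2}, with f′(x) = 2x. Iterate:
  r_0 = 8 (mod 19)
  r_1 = 27 (mod 361)
  r_2 = 6525 (mod 6859)
  r_3 = 123128 (mod 130321)
Final: r_3 = 123128, and one checks f(r_3) ≡ 0 mod 19^4.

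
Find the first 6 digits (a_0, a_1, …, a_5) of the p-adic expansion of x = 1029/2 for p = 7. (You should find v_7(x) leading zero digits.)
(a_0, …, a_5) = (0, 0, 0, 5, 3, 3)

v_7(1029/2) = 3, so a_0 = ... = a_2 = 0. Factor out: x = 7^3 · u with u = 3/2 a unit in ℤ_7. Expand u iteratively via a_{v+i} = u_i mod 7, u_{i+1} = (u_i − a_{v+i})/7:
  u_0 = 3/2;  a_3 = 5;  u_1 = (u_0 − 5)/7 = -1/2
  u_1 = -1/2;  a_4 = 3;  u_2 = (u_1 − 3)/7 = -1/2
  u_2 = -1/2;  a_5 = 3;  u_3 = (u_2 − 3)/7 = -1/2
Digits: (0, 0, 0, 5, 3, 3).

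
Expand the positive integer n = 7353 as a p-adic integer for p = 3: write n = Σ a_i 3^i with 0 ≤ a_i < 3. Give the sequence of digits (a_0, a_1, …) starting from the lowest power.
(a_0, a_1, …) = (0, 0, 1, 2, 0, 0, 1, 0, 1)

Repeated division by 3 gives the digits low-to-high: 7353 = 1·3^2 + 2·3^3 + 1·3^6 + 1·3^8. Digit sequence: (0, 0, 1, 2, 0, 0, 1, 0, 1).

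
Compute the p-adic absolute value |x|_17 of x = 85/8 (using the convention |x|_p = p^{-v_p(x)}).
|85/8|_17 = 1/17

Step 1 — compute v_17(x) by factoring powers of 17 out of the numerator and denominator: v_17(85/8) = 1. Step 2 — apply |x|_p = p^{-v_p(x)} = 17^{-1} = 1/17.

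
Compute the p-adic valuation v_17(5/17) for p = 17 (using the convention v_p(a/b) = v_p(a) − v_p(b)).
v_17(5/17) = -1

Factor powers of 17 from the numerator and denominator of the reduced fraction: 5 = 17^0 · 5 and 17 = 17^1 · 1. Apply v_p(a/b) = v_p(a) − v_p(b): v_17(5/17) = 0 − 1 = -1.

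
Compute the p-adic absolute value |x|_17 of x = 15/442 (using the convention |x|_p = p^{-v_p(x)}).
|15/442|_17 = 17

Step 1 — compute v_17(x) by factoring powers of 17 out of the numerator and denominator: v_17(15/442) = -1. Step 2 — apply |x|_p = p^{-v_p(x)} = 17^{1} = 17.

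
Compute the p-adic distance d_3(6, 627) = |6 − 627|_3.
d_3(6, 627) = 1/27

Step 1 — x − y = 6 − 627 = -621. Step 2 — v_3(-621) = 3 (factor: -621 = −(3^3 · 23); the sign does not affect v_p). Step 3 — |x − y|_3 = 3^{-3} = 1/27.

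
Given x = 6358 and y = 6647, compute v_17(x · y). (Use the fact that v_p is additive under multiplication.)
v_17(42261626) = 4

v_p(x) = 2 (factor: 6358 = 17^2 · 22); v_p(y) = 2 (factor: 6647 = 17^2 · 23). Additivity: v_p(xy) = v_p(x) + v_p(y) = 2 + 2 = 4. (Direct check: xy = 42261626 = 17^4 · (506).)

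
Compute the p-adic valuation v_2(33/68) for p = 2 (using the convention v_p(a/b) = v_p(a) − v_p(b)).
v_2(33/68) = -2

Factor powers of 2 from the numerator and denominator of the reduced fraction: 33 = 2^0 · 33 and 68 = 2^2 · 17. Apply v_p(a/b) = v_p(a) − v_p(b): v_2(33/68) = 0 − 2 = -2.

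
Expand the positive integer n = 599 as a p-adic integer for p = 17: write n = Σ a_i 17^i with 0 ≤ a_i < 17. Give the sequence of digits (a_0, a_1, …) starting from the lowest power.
(a_0, a_1, …) = (4, 1, 2)

Repeated division by 17 gives the digits low-to-high: 599 = 4 + 1·17^1 + 2·17^2. Digit sequence: (4, 1, 2).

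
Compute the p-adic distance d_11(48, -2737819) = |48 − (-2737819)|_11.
d_11(48, -2737819) = 1/161051

Step 1 — x − y = 48 − (-2737819) = 2737867. Step 2 — v_11(2737867) = 5 (factor: 2737867 = (11^5 · 17); the sign does not affect v_p). Step 3 — |x − y|_11 = 11^{-5} = 1/161051.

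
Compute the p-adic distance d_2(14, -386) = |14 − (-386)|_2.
d_2(14, -386) = 1/16

Step 1 — x − y = 14 − (-386) = 400. Step 2 — v_2(400) = 4 (factor: 400 = (2^4 · 25); the sign does not affect v_p). Step 3 — |x − y|_2 = 2^{-4} = 1/16.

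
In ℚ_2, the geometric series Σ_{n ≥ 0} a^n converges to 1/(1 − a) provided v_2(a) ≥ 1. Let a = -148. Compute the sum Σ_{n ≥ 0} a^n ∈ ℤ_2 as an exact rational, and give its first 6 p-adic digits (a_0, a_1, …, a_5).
Σ a^n = 1/(1 − a) = 1/149;  first 6 digits = (1, 0, 1, 1, 1, 1)

v_2(a) = 2 ≥ 1, so the series converges in ℤ_2 to 1/(1 − a) = 1/(1 − (-148)) = 1/149. Expand this rational in ℤ_2: compute digits iteratively via d_i = x_i mod 2, x_{i+1} = (x_i − d_i)/2. The first 6 digits are (1, 0, 1, 1, 1, 1).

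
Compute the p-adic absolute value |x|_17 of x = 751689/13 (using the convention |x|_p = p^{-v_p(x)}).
|751689/13|_17 = 1/83521

Step 1 — compute v_17(x) by factoring powers of 17 out of the numerator and denominator: v_17(751689/13) = 4. Step 2 — apply |x|_p = p^{-v_p(x)} = 17^{-4} = 1/83521.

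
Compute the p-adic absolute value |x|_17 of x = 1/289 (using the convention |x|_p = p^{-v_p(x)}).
|1/289|_17 = 289

Step 1 — compute v_17(x) by factoring powers of 17 out of the numerator and denominator: v_17(1/289) = -2. Step 2 — apply |x|_p = p^{-v_p(x)} = 17^{2} = 289.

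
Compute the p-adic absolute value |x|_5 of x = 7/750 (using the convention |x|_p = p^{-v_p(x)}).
|7/750|_5 = 125

Step 1 — compute v_5(x) by factoring powers of 5 out of the numerator and denominator: v_5(7/750) = -3. Step 2 — apply |x|_p = p^{-v_p(x)} = 5^{3} = 125.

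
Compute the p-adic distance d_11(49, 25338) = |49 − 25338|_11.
d_11(49, 25338) = 1/1331

Step 1 — x − y = 49 − 25338 = -25289. Step 2 — v_11(-25289) = 3 (factor: -25289 = −(11^3 · 19); the sign does not affect v_p). Step 3 — |x − y|_11 = 11^{-3} = 1/1331.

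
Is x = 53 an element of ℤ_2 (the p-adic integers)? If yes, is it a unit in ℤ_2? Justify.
x ∈ ℤ_2^× (unit); v_2(x) = 0

ℤ_2 = {x ∈ ℚ_2 : v_2(x) ≥ 0} and ℤ_2^× = {x ∈ ℤ_2 : v_2(x) = 0}. Here v_2(53) = v_2(num) − v_2(den) = 0; compare against these criteria.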